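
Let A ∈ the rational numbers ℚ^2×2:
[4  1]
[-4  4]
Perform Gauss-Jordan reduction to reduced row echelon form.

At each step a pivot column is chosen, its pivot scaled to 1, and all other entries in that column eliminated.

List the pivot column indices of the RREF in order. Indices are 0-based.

pivot columns: 0, 1

pivot(0,0)=4: scale R0 → (1, 1/4)
  clear (1,0): R1 −= (-4)R0 → (0, 5)
pivot(1,1)=5: scale R1 → (0, 1)
  clear (0,1): R0 −= (1/4)R1 → (1, 0)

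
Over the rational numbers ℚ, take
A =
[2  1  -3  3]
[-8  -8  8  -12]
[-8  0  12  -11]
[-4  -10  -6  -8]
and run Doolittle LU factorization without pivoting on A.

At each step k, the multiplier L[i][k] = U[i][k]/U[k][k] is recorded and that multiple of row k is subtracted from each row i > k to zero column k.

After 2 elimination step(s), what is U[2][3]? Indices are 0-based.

[col 0] pivot 2
  R1 -= -4*R0 → (0, -4, -4, 0)  (L[1][0] := -4)
  R2 -= -4*R0 → (0, 4, 0, 1)  (L[2][0] := -4)
  R3 -= -2*R0 → (0, -8, -12, -2)  (L[3][0] := -2)
[col 1] pivot -4
  R2 -= -1*R1 → (0, 0, -4, 1)  (L[2][1] := -1)
  R3 -= 2*R1 → (0, 0, -4, -2)  (L[3][1] := 2)

U[2][3] = 1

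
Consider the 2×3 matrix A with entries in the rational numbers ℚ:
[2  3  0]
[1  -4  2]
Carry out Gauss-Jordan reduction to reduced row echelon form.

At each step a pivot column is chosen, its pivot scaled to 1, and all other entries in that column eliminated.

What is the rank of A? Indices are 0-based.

rank = 2

step 1: normalize row 0 (÷2) = (1, 3/2, 0)
  row 1: subtract 1×row0 = (0, -11/2, 2)
step 2: normalize row 1 (÷-11/2) = (0, 1, -4/11)
  row 0: subtract 3/2×row1 = (1, 0, 6/11)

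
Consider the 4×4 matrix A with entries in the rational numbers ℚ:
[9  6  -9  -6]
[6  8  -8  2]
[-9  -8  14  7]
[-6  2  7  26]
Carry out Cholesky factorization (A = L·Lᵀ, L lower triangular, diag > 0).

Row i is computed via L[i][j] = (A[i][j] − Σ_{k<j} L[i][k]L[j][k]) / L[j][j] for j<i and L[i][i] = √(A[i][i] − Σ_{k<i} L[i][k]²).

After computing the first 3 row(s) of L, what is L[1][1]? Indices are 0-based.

L[1][1] = 2

Step 1: L[0][0] = √(9) = 3.
  L[1][0] = (6) / L[0][0] = 2.
Step 2: L[1][1] = √(4) = 2.
  L[2][0] = (-9) / L[0][0] = -3.
  L[2][1] = (-2) / L[1][1] = -1.
Step 3: L[2][2] = √(4) = 2.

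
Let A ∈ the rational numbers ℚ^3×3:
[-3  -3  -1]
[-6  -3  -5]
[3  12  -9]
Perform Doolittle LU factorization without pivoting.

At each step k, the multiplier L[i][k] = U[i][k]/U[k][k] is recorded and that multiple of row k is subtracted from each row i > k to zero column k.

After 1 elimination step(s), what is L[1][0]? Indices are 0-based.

k=0: U[0][0]=-3
  eliminate (1,0): mult=2, new row 1: (0, 3, -3); set L[1][0]=2
  eliminate (2,0): mult=-1, new row 2: (0, 9, -10); set L[2][0]=-1

L[1][0] = 2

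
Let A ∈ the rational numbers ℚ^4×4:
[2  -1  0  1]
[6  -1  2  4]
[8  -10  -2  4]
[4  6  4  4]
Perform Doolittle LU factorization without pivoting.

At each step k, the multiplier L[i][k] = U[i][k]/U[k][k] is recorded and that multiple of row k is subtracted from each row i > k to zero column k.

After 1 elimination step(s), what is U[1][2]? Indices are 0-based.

U[1][2] = 2

Step 1: pivot at (0,0) is 2.
  row1 ← row1 − (3)·row0  ⇒  L[1][0]=3, U row1=(0, 2, 2, 1)
  row2 ← row2 − (4)·row0  ⇒  L[2][0]=4, U row2=(0, -6, -2, 0)
  row3 ← row3 − (2)·row0  ⇒  L[3][0]=2, U row3=(0, 8, 4, 2)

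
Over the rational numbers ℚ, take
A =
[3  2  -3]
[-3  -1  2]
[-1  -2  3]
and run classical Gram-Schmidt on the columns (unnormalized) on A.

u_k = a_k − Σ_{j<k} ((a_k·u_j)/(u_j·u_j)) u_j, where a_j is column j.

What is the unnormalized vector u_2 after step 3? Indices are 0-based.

Step 1: u_0 = a_0 = (3, -3, -1).
Step 2: u_1 = a_1 − (11/19)·u_0 = (5/19, 14/19, -27/19).
Step 3: u_2 = a_2 − (-18/19)·u_0 − (-34/25)·u_1 = (1/5, 4/25, 3/25).

u_2 = (1/5, 4/25, 3/25)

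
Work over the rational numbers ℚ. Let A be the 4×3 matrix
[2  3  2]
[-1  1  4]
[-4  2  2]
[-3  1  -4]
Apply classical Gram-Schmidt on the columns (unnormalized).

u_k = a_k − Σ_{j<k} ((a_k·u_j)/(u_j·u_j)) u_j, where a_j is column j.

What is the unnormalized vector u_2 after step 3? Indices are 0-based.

Step 1: u_0 = a_0 = (2, -1, -4, -3).
Step 2: u_1 = a_1 − (-1/5)·u_0 = (17/5, 4/5, 6/5, 2/5).
Step 3: u_2 = a_2 − (2/15)·u_0 − (18/23)·u_1 = (-64/69, 242/69, 110/69, -90/23).

u_2 = (-64/69, 242/69, 110/69, -90/23)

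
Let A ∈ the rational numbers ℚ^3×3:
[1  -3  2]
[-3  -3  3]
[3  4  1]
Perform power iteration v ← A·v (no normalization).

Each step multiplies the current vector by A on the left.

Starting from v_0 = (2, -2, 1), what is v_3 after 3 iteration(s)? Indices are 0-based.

v_3 = (207, 252, -130)

v_0 = (2, -2, 1).
v_1 = A·v_0 = (10, 3, -1).
v_2 = A·v_1 = (-1, -42, 41).
v_3 = A·v_2 = (207, 252, -130).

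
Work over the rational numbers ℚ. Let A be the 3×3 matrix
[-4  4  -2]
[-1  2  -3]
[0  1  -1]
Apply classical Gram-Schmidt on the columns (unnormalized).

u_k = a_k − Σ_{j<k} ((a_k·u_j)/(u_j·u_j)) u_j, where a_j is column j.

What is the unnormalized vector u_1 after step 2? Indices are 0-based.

Step 1: u_0 = a_0 = (-4, -1, 0).
Step 2: u_1 = a_1 − (-18/17)·u_0 = (-4/17, 16/17, 1).

u_1 = (-4/17, 16/17, 1)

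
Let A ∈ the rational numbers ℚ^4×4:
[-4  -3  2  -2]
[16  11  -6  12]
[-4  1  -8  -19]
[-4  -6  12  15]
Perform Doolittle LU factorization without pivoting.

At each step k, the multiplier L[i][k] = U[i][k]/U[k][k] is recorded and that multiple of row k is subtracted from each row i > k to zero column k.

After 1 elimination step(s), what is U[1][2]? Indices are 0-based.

U[1][2] = 2

[col 0] pivot -4
  R1 -= -4*R0 → (0, -1, 2, 4)  (L[1][0] := -4)
  R2 -= 1*R0 → (0, 4, -10, -17)  (L[2][0] := 1)
  R3 -= 1*R0 → (0, -3, 10, 17)  (L[3][0] := 1)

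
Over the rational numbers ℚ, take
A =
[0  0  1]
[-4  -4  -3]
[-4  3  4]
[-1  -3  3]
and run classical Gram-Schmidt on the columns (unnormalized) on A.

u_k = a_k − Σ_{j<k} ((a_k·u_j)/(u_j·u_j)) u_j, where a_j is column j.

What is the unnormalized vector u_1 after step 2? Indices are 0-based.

u_1 = (0, -104/33, 127/33, -92/33)

Step 1: u_0 = a_0 = (0, -4, -4, -1).
Step 2: u_1 = a_1 − (7/33)·u_0 = (0, -104/33, 127/33, -92/33).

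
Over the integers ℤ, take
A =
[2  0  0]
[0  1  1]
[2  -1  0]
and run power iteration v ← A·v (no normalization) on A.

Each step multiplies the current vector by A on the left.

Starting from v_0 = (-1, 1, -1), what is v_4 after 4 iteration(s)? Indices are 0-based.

v_0 = (-1, 1, -1).
v_1 = A·v_0 = (-2, 0, -3).
v_2 = A·v_1 = (-4, -3, -4).
v_3 = A·v_2 = (-8, -7, -5).
v_4 = A·v_3 = (-16, -12, -9).

v_4 = (-16, -12, -9)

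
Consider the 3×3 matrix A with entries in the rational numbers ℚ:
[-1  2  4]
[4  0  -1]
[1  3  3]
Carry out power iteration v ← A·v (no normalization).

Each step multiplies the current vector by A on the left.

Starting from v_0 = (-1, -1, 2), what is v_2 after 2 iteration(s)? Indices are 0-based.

v_0 = (-1, -1, 2).
v_1 = A·v_0 = (7, -6, 2).
v_2 = A·v_1 = (-11, 26, -5).

v_2 = (-11, 26, -5)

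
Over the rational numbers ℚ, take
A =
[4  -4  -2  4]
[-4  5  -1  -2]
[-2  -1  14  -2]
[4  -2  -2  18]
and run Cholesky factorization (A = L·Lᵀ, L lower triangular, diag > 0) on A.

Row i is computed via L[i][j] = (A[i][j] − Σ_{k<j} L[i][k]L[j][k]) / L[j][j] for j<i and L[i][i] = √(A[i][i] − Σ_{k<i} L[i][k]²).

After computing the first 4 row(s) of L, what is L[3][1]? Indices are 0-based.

L[3][1] = 2

Step 1: L[0][0] = √(4) = 2.
  L[1][0] = (-4) / L[0][0] = -2.
Step 2: L[1][1] = √(1) = 1.
  L[2][0] = (-2) / L[0][0] = -1.
  L[2][1] = (-3) / L[1][1] = -3.
Step 3: L[2][2] = √(4) = 2.
  L[3][0] = (4) / L[0][0] = 2.
  L[3][1] = (2) / L[1][1] = 2.
  L[3][2] = (6) / L[2][2] = 3.
Step 4: L[3][3] = √(1) = 1.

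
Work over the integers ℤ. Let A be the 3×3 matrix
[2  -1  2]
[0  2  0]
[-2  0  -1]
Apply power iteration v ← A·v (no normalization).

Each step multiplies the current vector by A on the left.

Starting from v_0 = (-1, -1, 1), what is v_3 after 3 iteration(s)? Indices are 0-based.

v_3 = (10, -8, -9)

v_0 = (-1, -1, 1).
v_1 = A·v_0 = (1, -2, 1).
v_2 = A·v_1 = (6, -4, -3).
v_3 = A·v_2 = (10, -8, -9).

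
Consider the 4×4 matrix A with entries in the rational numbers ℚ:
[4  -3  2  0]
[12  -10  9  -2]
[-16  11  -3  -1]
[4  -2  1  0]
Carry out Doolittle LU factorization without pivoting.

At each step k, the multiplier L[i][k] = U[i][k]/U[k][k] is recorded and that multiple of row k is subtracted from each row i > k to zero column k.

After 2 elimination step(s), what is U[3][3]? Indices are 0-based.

U[3][3] = -2

Step 1: pivot at (0,0) is 4.
  row1 ← row1 − (3)·row0  ⇒  L[1][0]=3, U row1=(0, -1, 3, -2)
  row2 ← row2 − (-4)·row0  ⇒  L[2][0]=-4, U row2=(0, -1, 5, -1)
  row3 ← row3 − (1)·row0  ⇒  L[3][0]=1, U row3=(0, 1, -1, 0)
Step 2: pivot at (1,1) is -1.
  row2 ← row2 − (1)·row1  ⇒  L[2][1]=1, U row2=(0, 0, 2, 1)
  row3 ← row3 − (-1)·row1  ⇒  L[3][1]=-1, U row3=(0, 0, 2, -2)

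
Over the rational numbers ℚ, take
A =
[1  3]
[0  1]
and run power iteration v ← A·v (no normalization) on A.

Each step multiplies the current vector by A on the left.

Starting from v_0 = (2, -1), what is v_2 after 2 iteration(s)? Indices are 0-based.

v_2 = (-4, -1)

v_0 = (2, -1).
v_1 = A·v_0 = (-1, -1).
v_2 = A·v_1 = (-4, -1).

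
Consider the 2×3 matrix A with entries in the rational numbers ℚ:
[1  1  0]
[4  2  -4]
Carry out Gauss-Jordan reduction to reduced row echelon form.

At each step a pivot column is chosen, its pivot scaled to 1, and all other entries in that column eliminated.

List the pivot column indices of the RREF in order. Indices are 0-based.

pivot columns: 0, 1

step 1: normalize row 0 (÷1) = (1, 1, 0)
  row 1: subtract 4×row0 = (0, -2, -4)
step 2: normalize row 1 (÷-2) = (0, 1, 2)
  row 0: subtract 1×row1 = (1, 0, -2)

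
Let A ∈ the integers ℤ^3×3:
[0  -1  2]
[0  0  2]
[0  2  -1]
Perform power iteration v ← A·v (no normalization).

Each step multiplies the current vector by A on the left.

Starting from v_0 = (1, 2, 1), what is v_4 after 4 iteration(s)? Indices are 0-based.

v_4 = (20, 22, -7)

v_0 = (1, 2, 1).
v_1 = A·v_0 = (0, 2, 3).
v_2 = A·v_1 = (4, 6, 1).
v_3 = A·v_2 = (-4, 2, 11).
v_4 = A·v_3 = (20, 22, -7).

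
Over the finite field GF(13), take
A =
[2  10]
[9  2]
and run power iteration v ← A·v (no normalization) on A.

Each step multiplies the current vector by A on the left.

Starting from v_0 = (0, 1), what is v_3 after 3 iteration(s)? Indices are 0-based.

v_0 = (0, 1).
v_1 = A·v_0 = (10, 2).
v_2 = A·v_1 = (1, 3).
v_3 = A·v_2 = (6, 2).

v_3 = (6, 2)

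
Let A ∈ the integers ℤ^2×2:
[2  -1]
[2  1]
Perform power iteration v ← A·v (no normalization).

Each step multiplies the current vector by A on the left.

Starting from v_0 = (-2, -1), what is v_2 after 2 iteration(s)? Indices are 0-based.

v_2 = (-1, -11)

v_0 = (-2, -1).
v_1 = A·v_0 = (-3, -5).
v_2 = A·v_1 = (-1, -11).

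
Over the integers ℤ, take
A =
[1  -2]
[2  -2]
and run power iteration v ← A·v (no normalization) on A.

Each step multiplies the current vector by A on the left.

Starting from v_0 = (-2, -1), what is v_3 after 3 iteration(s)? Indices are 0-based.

v_0 = (-2, -1).
v_1 = A·v_0 = (0, -2).
v_2 = A·v_1 = (4, 4).
v_3 = A·v_2 = (-4, 0).

v_3 = (-4, 0)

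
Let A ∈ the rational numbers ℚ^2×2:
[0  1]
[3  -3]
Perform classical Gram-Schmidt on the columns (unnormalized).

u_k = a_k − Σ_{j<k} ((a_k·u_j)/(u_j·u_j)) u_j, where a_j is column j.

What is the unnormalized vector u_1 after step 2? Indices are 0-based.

Step 1: u_0 = a_0 = (0, 3).
Step 2: u_1 = a_1 − (-1)·u_0 = (1, 0).

u_1 = (1, 0)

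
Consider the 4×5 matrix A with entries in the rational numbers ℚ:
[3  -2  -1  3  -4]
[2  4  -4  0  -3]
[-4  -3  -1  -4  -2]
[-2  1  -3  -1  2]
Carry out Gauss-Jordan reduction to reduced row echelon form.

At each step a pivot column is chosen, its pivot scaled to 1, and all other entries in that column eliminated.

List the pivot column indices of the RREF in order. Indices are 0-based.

[1] R0 /= 3  ⇒  (1, -2/3, -1/3, 1, -4/3)
     R1 -= 2·R0  ⇒  (0, 16/3, -10/3, -2, -1/3)
     R2 -= -4·R0  ⇒  (0, -17/3, -7/3, 0, -22/3)
     R3 -= -2·R0  ⇒  (0, -1/3, -11/3, 1, -2/3)
[2] R1 /= 16/3  ⇒  (0, 1, -5/8, -3/8, -1/16)
     R0 -= -2/3·R1  ⇒  (1, 0, -3/4, 3/4, -11/8)
     R2 -= -17/3·R1  ⇒  (0, 0, -47/8, -17/8, -123/16)
     R3 -= -1/3·R1  ⇒  (0, 0, -31/8, 7/8, -11/16)
[3] R2 /= -47/8  ⇒  (0, 0, 1, 17/47, 123/94)
     R0 -= -3/4·R2  ⇒  (1, 0, 0, 48/47, -37/94)
     R1 -= -5/8·R2  ⇒  (0, 1, 0, -7/47, 71/94)
     R3 -= -31/8·R2  ⇒  (0, 0, 0, 107/47, 206/47)
[4] R3 /= 107/47  ⇒  (0, 0, 0, 1, 206/107)
     R0 -= 48/47·R3  ⇒  (1, 0, 0, 0, -505/214)
     R1 -= -7/47·R3  ⇒  (0, 1, 0, 0, 223/214)
     R2 -= 17/47·R3  ⇒  (0, 0, 1, 0, 131/214)

pivot columns: 0, 1, 2, 3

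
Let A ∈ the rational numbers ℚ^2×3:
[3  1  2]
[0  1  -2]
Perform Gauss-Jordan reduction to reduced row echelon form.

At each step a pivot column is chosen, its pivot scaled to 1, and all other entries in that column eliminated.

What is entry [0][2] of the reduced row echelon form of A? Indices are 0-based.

M[0][2] = 4/3

pivot(0,0)=3: scale R0 → (1, 1/3, 2/3)
pivot(1,1)=1: scale R1 → (0, 1, -2)
  clear (0,1): R0 −= (1/3)R1 → (1, 0, 4/3)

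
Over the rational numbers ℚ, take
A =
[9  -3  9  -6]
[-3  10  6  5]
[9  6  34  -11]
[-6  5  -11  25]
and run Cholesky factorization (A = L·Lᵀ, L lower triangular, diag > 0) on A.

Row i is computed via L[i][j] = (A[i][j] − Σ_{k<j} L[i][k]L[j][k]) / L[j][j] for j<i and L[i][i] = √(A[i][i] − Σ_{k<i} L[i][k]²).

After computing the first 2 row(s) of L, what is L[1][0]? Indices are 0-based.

L[1][0] = -1

Step 1: L[0][0] = √(9) = 3.
  L[1][0] = (-3) / L[0][0] = -1.
Step 2: L[1][1] = √(9) = 3.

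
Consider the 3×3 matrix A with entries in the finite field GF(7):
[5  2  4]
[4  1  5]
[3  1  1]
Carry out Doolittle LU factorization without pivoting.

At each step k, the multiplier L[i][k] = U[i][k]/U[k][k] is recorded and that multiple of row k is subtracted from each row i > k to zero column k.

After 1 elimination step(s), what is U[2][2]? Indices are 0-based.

U[2][2] = 0

Step 1: pivot at (0,0) is 5.
  row1 ← row1 − (5)·row0  ⇒  L[1][0]=5, U row1=(0, 5, 6)
  row2 ← row2 − (2)·row0  ⇒  L[2][0]=2, U row2=(0, 4, 0)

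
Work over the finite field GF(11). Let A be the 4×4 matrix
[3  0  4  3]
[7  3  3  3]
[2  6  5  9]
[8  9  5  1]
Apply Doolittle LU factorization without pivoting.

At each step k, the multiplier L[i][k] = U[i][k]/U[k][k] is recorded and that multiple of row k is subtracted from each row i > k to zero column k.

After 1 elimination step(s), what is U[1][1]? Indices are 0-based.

k=0: U[0][0]=3
  eliminate (1,0): mult=6, new row 1: (0, 3, 1, 7); set L[1][0]=6
  eliminate (2,0): mult=8, new row 2: (0, 6, 6, 7); set L[2][0]=8
  eliminate (3,0): mult=10, new row 3: (0, 9, 9, 4); set L[3][0]=10

U[1][1] = 3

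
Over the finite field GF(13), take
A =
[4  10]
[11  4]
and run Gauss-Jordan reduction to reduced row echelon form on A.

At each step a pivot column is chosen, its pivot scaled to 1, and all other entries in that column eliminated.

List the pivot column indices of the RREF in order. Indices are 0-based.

pivot columns: 0, 1

[1] R0 /= 4  ⇒  (1, 9)
     R1 -= 11·R0  ⇒  (0, 9)
[2] R1 /= 9  ⇒  (0, 1)
     R0 -= 9·R1  ⇒  (1, 0)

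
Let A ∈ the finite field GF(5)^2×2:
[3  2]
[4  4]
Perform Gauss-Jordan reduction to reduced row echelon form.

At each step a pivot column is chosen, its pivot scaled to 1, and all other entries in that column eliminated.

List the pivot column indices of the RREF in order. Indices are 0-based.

pivot columns: 0, 1

[1] R0 /= 3  ⇒  (1, 4)
     R1 -= 4·R0  ⇒  (0, 3)
[2] R1 /= 3  ⇒  (0, 1)
     R0 -= 4·R1  ⇒  (1, 0)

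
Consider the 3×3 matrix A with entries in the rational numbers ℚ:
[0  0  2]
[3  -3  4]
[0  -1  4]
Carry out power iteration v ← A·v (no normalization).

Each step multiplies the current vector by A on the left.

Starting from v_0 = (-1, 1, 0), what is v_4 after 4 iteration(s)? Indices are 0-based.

v_4 = (-12, 108, 16)

v_0 = (-1, 1, 0).
v_1 = A·v_0 = (0, -6, -1).
v_2 = A·v_1 = (-2, 14, 2).
v_3 = A·v_2 = (4, -40, -6).
v_4 = A·v_3 = (-12, 108, 16).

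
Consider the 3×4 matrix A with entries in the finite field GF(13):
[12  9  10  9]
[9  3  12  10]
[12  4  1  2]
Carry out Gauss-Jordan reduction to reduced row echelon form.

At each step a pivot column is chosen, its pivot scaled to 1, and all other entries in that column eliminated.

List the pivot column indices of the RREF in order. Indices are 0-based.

pivot(0,0)=12: scale R0 → (1, 4, 3, 4)
  clear (1,0): R1 −= (9)R0 → (0, 6, 11, 0)
  clear (2,0): R2 −= (12)R0 → (0, 8, 4, 6)
pivot(1,1)=6: scale R1 → (0, 1, 4, 0)
  clear (0,1): R0 −= (4)R1 → (1, 0, 0, 4)
  clear (2,1): R2 −= (8)R1 → (0, 0, 11, 6)
pivot(2,2)=11: scale R2 → (0, 0, 1, 10)
  clear (1,2): R1 −= (4)R2 → (0, 1, 0, 12)

pivot columns: 0, 1, 2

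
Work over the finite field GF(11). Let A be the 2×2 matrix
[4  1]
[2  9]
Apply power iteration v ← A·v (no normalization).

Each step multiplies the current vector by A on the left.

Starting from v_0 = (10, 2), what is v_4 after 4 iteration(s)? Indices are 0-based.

v_4 = (6, 3)

v_0 = (10, 2).
v_1 = A·v_0 = (9, 5).
v_2 = A·v_1 = (8, 8).
v_3 = A·v_2 = (7, 0).
v_4 = A·v_3 = (6, 3).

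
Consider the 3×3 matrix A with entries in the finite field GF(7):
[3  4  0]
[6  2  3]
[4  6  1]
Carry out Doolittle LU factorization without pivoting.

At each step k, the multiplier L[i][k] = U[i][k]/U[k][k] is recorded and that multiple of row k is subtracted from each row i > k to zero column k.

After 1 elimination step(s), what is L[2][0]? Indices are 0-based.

L[2][0] = 6

[col 0] pivot 3
  R1 -= 2*R0 → (0, 1, 3)  (L[1][0] := 2)
  R2 -= 6*R0 → (0, 3, 1)  (L[2][0] := 6)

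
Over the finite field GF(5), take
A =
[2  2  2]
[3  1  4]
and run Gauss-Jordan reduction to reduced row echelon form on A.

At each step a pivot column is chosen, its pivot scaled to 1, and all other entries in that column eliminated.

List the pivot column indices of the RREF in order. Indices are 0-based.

[1] R0 /= 2  ⇒  (1, 1, 1)
     R1 -= 3·R0  ⇒  (0, 3, 1)
[2] R1 /= 3  ⇒  (0, 1, 2)
     R0 -= 1·R1  ⇒  (1, 0, 4)

pivot columns: 0, 1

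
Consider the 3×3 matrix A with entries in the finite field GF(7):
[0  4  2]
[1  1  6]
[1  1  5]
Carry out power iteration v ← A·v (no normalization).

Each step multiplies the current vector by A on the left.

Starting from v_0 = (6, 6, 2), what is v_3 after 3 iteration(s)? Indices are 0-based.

v_3 = (3, 1, 0)

v_0 = (6, 6, 2).
v_1 = A·v_0 = (0, 3, 1).
v_2 = A·v_1 = (0, 2, 1).
v_3 = A·v_2 = (3, 1, 0).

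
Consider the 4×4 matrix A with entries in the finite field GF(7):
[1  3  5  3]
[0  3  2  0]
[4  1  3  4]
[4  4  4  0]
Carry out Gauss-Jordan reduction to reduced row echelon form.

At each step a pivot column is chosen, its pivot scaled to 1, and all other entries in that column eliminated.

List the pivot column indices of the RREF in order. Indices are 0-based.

pivot columns: 0, 1, 2, 3

step 1: normalize row 0 (÷1) = (1, 3, 5, 3)
  row 2: subtract 4×row0 = (0, 3, 4, 6)
  row 3: subtract 4×row0 = (0, 6, 5, 2)
step 2: normalize row 1 (÷3) = (0, 1, 3, 0)
  row 0: subtract 3×row1 = (1, 0, 3, 3)
  row 2: subtract 3×row1 = (0, 0, 2, 6)
  row 3: subtract 6×row1 = (0, 0, 1, 2)
step 3: normalize row 2 (÷2) = (0, 0, 1, 3)
  row 0: subtract 3×row2 = (1, 0, 0, 1)
  row 1: subtract 3×row2 = (0, 1, 0, 5)
  row 3: subtract 1×row2 = (0, 0, 0, 6)
step 4: normalize row 3 (÷6) = (0, 0, 0, 1)
  row 0: subtract 1×row3 = (1, 0, 0, 0)
  row 1: subtract 5×row3 = (0, 1, 0, 0)
  row 2: subtract 3×row3 = (0, 0, 1, 0)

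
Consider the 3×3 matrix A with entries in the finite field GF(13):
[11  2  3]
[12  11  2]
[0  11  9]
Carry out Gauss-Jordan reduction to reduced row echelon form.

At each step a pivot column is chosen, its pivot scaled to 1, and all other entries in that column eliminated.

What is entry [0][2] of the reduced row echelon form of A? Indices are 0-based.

pivot(0,0)=11: scale R0 → (1, 12, 5)
  clear (1,0): R1 −= (12)R0 → (0, 10, 7)
pivot(1,1)=10: scale R1 → (0, 1, 2)
  clear (0,1): R0 −= (12)R1 → (1, 0, 7)
  clear (2,1): R2 −= (11)R1 → (0, 0, 0)
col 2: no nonzero at/below row 2; advance.

M[0][2] = 7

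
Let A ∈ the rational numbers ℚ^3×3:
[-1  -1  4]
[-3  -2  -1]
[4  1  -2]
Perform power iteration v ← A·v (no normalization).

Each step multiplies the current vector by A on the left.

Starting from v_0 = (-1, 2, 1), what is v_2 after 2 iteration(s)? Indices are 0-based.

v_2 = (-17, -1, 18)

v_0 = (-1, 2, 1).
v_1 = A·v_0 = (3, -2, -4).
v_2 = A·v_1 = (-17, -1, 18).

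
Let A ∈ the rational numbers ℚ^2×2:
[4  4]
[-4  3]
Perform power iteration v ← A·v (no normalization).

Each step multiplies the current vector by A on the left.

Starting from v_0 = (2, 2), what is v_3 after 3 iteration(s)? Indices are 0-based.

v_3 = (-56, -434)

v_0 = (2, 2).
v_1 = A·v_0 = (16, -2).
v_2 = A·v_1 = (56, -70).
v_3 = A·v_2 = (-56, -434).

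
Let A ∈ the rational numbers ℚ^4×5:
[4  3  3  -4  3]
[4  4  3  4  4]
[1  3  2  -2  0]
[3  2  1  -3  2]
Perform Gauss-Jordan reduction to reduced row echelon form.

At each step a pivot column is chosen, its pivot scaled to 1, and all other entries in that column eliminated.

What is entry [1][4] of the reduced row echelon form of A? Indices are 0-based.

M[1][4] = -7/17

step 1: normalize row 0 (÷4) = (1, 3/4, 3/4, -1, 3/4)
  row 1: subtract 4×row0 = (0, 1, 0, 8, 1)
  row 2: subtract 1×row0 = (0, 9/4, 5/4, -1, -3/4)
  row 3: subtract 3×row0 = (0, -1/4, -5/4, 0, -1/4)
step 2: normalize row 1 (÷1) = (0, 1, 0, 8, 1)
  row 0: subtract 3/4×row1 = (1, 0, 3/4, -7, 0)
  row 2: subtract 9/4×row1 = (0, 0, 5/4, -19, -3)
  row 3: subtract -1/4×row1 = (0, 0, -5/4, 2, 0)
step 3: normalize row 2 (÷5/4) = (0, 0, 1, -76/5, -12/5)
  row 0: subtract 3/4×row2 = (1, 0, 0, 22/5, 9/5)
  row 3: subtract -5/4×row2 = (0, 0, 0, -17, -3)
step 4: normalize row 3 (÷-17) = (0, 0, 0, 1, 3/17)
  row 0: subtract 22/5×row3 = (1, 0, 0, 0, 87/85)
  row 1: subtract 8×row3 = (0, 1, 0, 0, -7/17)
  row 2: subtract -76/5×row3 = (0, 0, 1, 0, 24/85)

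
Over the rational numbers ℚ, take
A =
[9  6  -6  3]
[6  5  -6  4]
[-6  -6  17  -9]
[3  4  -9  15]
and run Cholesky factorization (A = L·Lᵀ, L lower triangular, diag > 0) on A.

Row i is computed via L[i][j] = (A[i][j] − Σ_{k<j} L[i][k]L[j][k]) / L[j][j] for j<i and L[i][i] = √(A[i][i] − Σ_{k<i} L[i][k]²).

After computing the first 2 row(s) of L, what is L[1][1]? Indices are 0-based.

L[1][1] = 1

Step 1: L[0][0] = √(9) = 3.
  L[1][0] = (6) / L[0][0] = 2.
Step 2: L[1][1] = √(1) = 1.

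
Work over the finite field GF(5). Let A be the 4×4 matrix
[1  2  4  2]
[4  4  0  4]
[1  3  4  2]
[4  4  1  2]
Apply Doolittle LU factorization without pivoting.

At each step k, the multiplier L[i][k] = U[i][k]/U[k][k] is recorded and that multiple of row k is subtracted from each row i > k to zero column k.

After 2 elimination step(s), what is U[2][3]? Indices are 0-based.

U[2][3] = 4

k=0: U[0][0]=1
  eliminate (1,0): mult=4, new row 1: (0, 1, 4, 1); set L[1][0]=4
  eliminate (2,0): mult=1, new row 2: (0, 1, 0, 0); set L[2][0]=1
  eliminate (3,0): mult=4, new row 3: (0, 1, 0, 4); set L[3][0]=4
k=1: U[1][1]=1
  eliminate (2,1): mult=1, new row 2: (0, 0, 1, 4); set L[2][1]=1
  eliminate (3,1): mult=1, new row 3: (0, 0, 1, 3); set L[3][1]=1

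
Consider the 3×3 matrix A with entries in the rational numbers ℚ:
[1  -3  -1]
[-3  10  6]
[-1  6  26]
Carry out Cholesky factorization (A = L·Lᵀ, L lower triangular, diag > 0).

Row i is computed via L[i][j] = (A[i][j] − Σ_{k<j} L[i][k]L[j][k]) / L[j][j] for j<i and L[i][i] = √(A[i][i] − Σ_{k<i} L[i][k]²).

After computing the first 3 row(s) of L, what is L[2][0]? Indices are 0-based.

Step 1: L[0][0] = √(1) = 1.
  L[1][0] = (-3) / L[0][0] = -3.
Step 2: L[1][1] = √(1) = 1.
  L[2][0] = (-1) / L[0][0] = -1.
  L[2][1] = (3) / L[1][1] = 3.
Step 3: L[2][2] = √(16) = 4.

L[2][0] = -1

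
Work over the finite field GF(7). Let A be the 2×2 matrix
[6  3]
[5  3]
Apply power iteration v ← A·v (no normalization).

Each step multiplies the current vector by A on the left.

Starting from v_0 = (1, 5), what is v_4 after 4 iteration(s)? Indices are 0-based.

v_0 = (1, 5).
v_1 = A·v_0 = (0, 6).
v_2 = A·v_1 = (4, 4).
v_3 = A·v_2 = (1, 4).
v_4 = A·v_3 = (4, 3).

v_4 = (4, 3)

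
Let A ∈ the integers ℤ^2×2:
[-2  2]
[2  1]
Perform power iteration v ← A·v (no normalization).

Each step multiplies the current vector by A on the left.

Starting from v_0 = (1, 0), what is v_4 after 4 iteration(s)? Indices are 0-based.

v_0 = (1, 0).
v_1 = A·v_0 = (-2, 2).
v_2 = A·v_1 = (8, -2).
v_3 = A·v_2 = (-20, 14).
v_4 = A·v_3 = (68, -26).

v_4 = (68, -26)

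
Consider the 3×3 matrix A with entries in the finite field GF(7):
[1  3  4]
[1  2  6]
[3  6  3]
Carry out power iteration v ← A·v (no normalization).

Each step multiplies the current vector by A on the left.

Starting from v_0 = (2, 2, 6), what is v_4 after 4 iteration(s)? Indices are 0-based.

v_0 = (2, 2, 6).
v_1 = A·v_0 = (4, 0, 1).
v_2 = A·v_1 = (1, 3, 1).
v_3 = A·v_2 = (0, 6, 3).
v_4 = A·v_3 = (2, 2, 3).

v_4 = (2, 2, 3)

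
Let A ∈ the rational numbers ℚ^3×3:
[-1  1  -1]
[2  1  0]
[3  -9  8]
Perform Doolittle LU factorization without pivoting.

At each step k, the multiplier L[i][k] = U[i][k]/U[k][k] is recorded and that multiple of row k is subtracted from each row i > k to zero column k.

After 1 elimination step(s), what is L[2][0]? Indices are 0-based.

[col 0] pivot -1
  R1 -= -2*R0 → (0, 3, -2)  (L[1][0] := -2)
  R2 -= -3*R0 → (0, -6, 5)  (L[2][0] := -3)

L[2][0] = -3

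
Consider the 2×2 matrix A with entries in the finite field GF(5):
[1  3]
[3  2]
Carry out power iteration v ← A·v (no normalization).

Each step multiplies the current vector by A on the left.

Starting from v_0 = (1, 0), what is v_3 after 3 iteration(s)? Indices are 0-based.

v_0 = (1, 0).
v_1 = A·v_0 = (1, 3).
v_2 = A·v_1 = (0, 4).
v_3 = A·v_2 = (2, 3).

v_3 = (2, 3)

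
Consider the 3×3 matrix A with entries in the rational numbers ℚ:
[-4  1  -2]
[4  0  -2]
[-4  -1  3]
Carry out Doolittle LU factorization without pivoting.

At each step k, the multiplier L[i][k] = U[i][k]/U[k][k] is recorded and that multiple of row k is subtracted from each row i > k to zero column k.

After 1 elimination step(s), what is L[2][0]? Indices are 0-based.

L[2][0] = 1

[col 0] pivot -4
  R1 -= -1*R0 → (0, 1, -4)  (L[1][0] := -1)
  R2 -= 1*R0 → (0, -2, 5)  (L[2][0] := 1)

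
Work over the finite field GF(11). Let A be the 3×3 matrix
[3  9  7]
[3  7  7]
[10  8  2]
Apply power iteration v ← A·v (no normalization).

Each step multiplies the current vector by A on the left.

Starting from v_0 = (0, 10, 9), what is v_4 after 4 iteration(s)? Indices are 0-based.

v_4 = (10, 4, 9)

v_0 = (0, 10, 9).
v_1 = A·v_0 = (10, 1, 10).
v_2 = A·v_1 = (10, 8, 7).
v_3 = A·v_2 = (8, 3, 2).
v_4 = A·v_3 = (10, 4, 9).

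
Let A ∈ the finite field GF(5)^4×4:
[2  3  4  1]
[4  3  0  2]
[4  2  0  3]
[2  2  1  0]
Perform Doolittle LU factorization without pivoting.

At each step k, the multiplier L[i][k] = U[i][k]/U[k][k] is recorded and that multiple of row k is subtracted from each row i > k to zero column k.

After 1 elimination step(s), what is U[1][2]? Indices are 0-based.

U[1][2] = 2

k=0: U[0][0]=2
  eliminate (1,0): mult=2, new row 1: (0, 2, 2, 0); set L[1][0]=2
  eliminate (2,0): mult=2, new row 2: (0, 1, 2, 1); set L[2][0]=2
  eliminate (3,0): mult=1, new row 3: (0, 4, 2, 4); set L[3][0]=1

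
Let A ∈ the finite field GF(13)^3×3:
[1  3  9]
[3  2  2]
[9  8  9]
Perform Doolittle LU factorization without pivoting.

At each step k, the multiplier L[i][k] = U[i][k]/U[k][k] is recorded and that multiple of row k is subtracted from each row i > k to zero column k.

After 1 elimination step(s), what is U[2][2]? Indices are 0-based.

k=0: U[0][0]=1
  eliminate (1,0): mult=3, new row 1: (0, 6, 1); set L[1][0]=3
  eliminate (2,0): mult=9, new row 2: (0, 7, 6); set L[2][0]=9

U[2][2] = 6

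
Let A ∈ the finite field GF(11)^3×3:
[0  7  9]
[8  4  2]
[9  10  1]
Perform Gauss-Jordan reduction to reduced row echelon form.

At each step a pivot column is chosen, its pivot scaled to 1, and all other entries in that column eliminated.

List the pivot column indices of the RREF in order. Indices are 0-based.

pivot columns: 0, 1, 2

[1] R0 <-> R1
[1] R0 /= 8  ⇒  (1, 6, 3)
     R2 -= 9·R0  ⇒  (0, 0, 7)
[2] R1 /= 7  ⇒  (0, 1, 6)
     R0 -= 6·R1  ⇒  (1, 0, 0)
[3] R2 /= 7  ⇒  (0, 0, 1)
     R1 -= 6·R2  ⇒  (0, 1, 0)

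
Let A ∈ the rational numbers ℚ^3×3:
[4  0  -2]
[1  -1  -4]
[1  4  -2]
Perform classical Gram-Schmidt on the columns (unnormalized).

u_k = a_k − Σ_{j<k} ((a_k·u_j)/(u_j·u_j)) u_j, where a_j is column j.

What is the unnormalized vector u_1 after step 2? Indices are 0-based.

u_1 = (-2/3, -7/6, 23/6)

Step 1: u_0 = a_0 = (4, 1, 1).
Step 2: u_1 = a_1 − (1/6)·u_0 = (-2/3, -7/6, 23/6).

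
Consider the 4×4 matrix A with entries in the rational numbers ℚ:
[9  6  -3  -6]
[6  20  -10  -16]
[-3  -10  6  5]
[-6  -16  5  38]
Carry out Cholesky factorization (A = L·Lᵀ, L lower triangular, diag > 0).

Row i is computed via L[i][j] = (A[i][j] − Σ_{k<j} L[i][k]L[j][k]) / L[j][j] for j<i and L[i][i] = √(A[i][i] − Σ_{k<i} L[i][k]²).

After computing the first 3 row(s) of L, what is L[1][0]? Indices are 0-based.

Step 1: L[0][0] = √(9) = 3.
  L[1][0] = (6) / L[0][0] = 2.
Step 2: L[1][1] = √(16) = 4.
  L[2][0] = (-3) / L[0][0] = -1.
  L[2][1] = (-8) / L[1][1] = -2.
Step 3: L[2][2] = √(1) = 1.

L[1][0] = 2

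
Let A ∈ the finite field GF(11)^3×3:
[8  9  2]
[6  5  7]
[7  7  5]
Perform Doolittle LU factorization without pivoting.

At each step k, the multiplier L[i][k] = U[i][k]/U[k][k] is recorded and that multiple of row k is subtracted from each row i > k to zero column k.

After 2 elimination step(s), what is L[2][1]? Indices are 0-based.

L[2][1] = 6

k=0: U[0][0]=8
  eliminate (1,0): mult=9, new row 1: (0, 1, 0); set L[1][0]=9
  eliminate (2,0): mult=5, new row 2: (0, 6, 6); set L[2][0]=5
k=1: U[1][1]=1
  eliminate (2,1): mult=6, new row 2: (0, 0, 6); set L[2][1]=6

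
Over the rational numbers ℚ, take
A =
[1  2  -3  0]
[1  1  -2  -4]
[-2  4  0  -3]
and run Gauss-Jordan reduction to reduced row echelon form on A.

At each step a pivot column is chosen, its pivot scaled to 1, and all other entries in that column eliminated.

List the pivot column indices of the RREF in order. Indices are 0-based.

pivot columns: 0, 1, 2

pivot(0,0)=1: scale R0 → (1, 2, -3, 0)
  clear (1,0): R1 −= (1)R0 → (0, -1, 1, -4)
  clear (2,0): R2 −= (-2)R0 → (0, 8, -6, -3)
pivot(1,1)=-1: scale R1 → (0, 1, -1, 4)
  clear (0,1): R0 −= (2)R1 → (1, 0, -1, -8)
  clear (2,1): R2 −= (8)R1 → (0, 0, 2, -35)
pivot(2,2)=2: scale R2 → (0, 0, 1, -35/2)
  clear (0,2): R0 −= (-1)R2 → (1, 0, 0, -51/2)
  clear (1,2): R1 −= (-1)R2 → (0, 1, 0, -27/2)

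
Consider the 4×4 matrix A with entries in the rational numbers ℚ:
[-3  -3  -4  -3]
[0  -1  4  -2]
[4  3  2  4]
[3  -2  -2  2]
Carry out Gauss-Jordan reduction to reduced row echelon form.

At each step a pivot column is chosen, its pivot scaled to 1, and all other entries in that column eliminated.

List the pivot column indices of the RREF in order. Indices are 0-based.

pivot columns: 0, 1, 2, 3

step 1: normalize row 0 (÷-3) = (1, 1, 4/3, 1)
  row 2: subtract 4×row0 = (0, -1, -10/3, 0)
  row 3: subtract 3×row0 = (0, -5, -6, -1)
step 2: normalize row 1 (÷-1) = (0, 1, -4, 2)
  row 0: subtract 1×row1 = (1, 0, 16/3, -1)
  row 2: subtract -1×row1 = (0, 0, -22/3, 2)
  row 3: subtract -5×row1 = (0, 0, -26, 9)
step 3: normalize row 2 (÷-22/3) = (0, 0, 1, -3/11)
  row 0: subtract 16/3×row2 = (1, 0, 0, 5/11)
  row 1: subtract -4×row2 = (0, 1, 0, 10/11)
  row 3: subtract -26×row2 = (0, 0, 0, 21/11)
step 4: normalize row 3 (÷21/11) = (0, 0, 0, 1)
  row 0: subtract 5/11×row3 = (1, 0, 0, 0)
  row 1: subtract 10/11×row3 = (0, 1, 0, 0)
  row 2: subtract -3/11×row3 = (0, 0, 1, 0)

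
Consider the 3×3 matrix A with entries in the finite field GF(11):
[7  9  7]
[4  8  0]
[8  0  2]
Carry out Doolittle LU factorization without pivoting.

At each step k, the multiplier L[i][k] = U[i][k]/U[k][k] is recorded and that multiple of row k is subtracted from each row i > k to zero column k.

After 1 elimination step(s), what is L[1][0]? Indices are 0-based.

L[1][0] = 10

[col 0] pivot 7
  R1 -= 10*R0 → (0, 6, 7)  (L[1][0] := 10)
  R2 -= 9*R0 → (0, 7, 5)  (L[2][0] := 9)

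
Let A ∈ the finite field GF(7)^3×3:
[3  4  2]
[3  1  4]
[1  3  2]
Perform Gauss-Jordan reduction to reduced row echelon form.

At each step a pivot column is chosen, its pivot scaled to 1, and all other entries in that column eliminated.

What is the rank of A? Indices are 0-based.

pivot(0,0)=3: scale R0 → (1, 6, 3)
  clear (1,0): R1 −= (3)R0 → (0, 4, 2)
  clear (2,0): R2 −= (1)R0 → (0, 4, 6)
pivot(1,1)=4: scale R1 → (0, 1, 4)
  clear (0,1): R0 −= (6)R1 → (1, 0, 0)
  clear (2,1): R2 −= (4)R1 → (0, 0, 4)
pivot(2,2)=4: scale R2 → (0, 0, 1)
  clear (1,2): R1 −= (4)R2 → (0, 1, 0)

rank = 3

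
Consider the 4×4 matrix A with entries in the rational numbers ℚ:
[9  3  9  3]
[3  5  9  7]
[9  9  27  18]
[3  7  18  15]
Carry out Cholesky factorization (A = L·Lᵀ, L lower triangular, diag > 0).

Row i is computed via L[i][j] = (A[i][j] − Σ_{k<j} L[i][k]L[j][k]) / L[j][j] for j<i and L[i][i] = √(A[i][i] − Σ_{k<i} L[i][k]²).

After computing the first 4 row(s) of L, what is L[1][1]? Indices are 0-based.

L[1][1] = 2

Step 1: L[0][0] = √(9) = 3.
  L[1][0] = (3) / L[0][0] = 1.
Step 2: L[1][1] = √(4) = 2.
  L[2][0] = (9) / L[0][0] = 3.
  L[2][1] = (6) / L[1][1] = 3.
Step 3: L[2][2] = √(9) = 3.
  L[3][0] = (3) / L[0][0] = 1.
  L[3][1] = (6) / L[1][1] = 3.
  L[3][2] = (6) / L[2][2] = 2.
Step 4: L[3][3] = √(1) = 1.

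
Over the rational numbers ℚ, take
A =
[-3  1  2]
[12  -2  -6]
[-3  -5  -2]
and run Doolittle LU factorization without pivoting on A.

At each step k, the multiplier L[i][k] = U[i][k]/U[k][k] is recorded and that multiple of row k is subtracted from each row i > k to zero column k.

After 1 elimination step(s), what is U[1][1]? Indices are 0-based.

[col 0] pivot -3
  R1 -= -4*R0 → (0, 2, 2)  (L[1][0] := -4)
  R2 -= 1*R0 → (0, -6, -4)  (L[2][0] := 1)

U[1][1] = 2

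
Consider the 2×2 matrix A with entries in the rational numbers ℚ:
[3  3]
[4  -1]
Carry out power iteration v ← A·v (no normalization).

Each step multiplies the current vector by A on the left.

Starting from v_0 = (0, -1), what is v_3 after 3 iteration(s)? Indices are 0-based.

v_3 = (-57, -11)

v_0 = (0, -1).
v_1 = A·v_0 = (-3, 1).
v_2 = A·v_1 = (-6, -13).
v_3 = A·v_2 = (-57, -11).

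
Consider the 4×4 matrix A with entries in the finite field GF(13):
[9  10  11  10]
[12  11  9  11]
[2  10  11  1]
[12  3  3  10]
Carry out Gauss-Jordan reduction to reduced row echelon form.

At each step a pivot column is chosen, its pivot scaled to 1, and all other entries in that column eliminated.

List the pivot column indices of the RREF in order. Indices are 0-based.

pivot columns: 0, 1, 2, 3

pivot(0,0)=9: scale R0 → (1, 4, 7, 4)
  clear (1,0): R1 −= (12)R0 → (0, 2, 3, 2)
  clear (2,0): R2 −= (2)R0 → (0, 2, 10, 6)
  clear (3,0): R3 −= (12)R0 → (0, 7, 10, 1)
pivot(1,1)=2: scale R1 → (0, 1, 8, 1)
  clear (0,1): R0 −= (4)R1 → (1, 0, 1, 0)
  clear (2,1): R2 −= (2)R1 → (0, 0, 7, 4)
  clear (3,1): R3 −= (7)R1 → (0, 0, 6, 7)
pivot(2,2)=7: scale R2 → (0, 0, 1, 8)
  clear (0,2): R0 −= (1)R2 → (1, 0, 0, 5)
  clear (1,2): R1 −= (8)R2 → (0, 1, 0, 2)
  clear (3,2): R3 −= (6)R2 → (0, 0, 0, 11)
pivot(3,3)=11: scale R3 → (0, 0, 0, 1)
  clear (0,3): R0 −= (5)R3 → (1, 0, 0, 0)
  clear (1,3): R1 −= (2)R3 → (0, 1, 0, 0)
  clear (2,3): R2 −= (8)R3 → (0, 0, 1, 0)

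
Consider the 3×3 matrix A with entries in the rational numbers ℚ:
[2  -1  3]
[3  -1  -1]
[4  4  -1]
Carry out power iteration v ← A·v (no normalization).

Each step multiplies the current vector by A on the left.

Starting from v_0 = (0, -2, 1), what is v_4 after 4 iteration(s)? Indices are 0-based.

v_0 = (0, -2, 1).
v_1 = A·v_0 = (5, 1, -9).
v_2 = A·v_1 = (-18, 23, 33).
v_3 = A·v_2 = (40, -110, -13).
v_4 = A·v_3 = (151, 243, -267).

v_4 = (151, 243, -267)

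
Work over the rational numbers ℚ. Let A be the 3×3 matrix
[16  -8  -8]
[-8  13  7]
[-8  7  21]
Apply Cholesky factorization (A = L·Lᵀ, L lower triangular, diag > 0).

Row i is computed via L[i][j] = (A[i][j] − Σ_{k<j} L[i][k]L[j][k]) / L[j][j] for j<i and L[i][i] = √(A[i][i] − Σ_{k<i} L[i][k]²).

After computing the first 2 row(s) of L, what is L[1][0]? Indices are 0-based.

L[1][0] = -2

Step 1: L[0][0] = √(16) = 4.
  L[1][0] = (-8) / L[0][0] = -2.
Step 2: L[1][1] = √(9) = 3.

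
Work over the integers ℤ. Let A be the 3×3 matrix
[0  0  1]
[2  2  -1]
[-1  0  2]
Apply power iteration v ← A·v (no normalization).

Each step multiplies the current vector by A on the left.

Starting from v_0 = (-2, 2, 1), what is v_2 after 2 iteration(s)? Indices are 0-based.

v_0 = (-2, 2, 1).
v_1 = A·v_0 = (1, -1, 4).
v_2 = A·v_1 = (4, -4, 7).

v_2 = (4, -4, 7)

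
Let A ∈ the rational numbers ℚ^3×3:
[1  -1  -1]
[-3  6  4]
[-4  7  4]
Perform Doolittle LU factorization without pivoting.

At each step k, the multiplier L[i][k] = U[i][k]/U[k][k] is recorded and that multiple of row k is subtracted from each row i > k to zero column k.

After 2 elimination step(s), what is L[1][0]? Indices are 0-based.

L[1][0] = -3

k=0: U[0][0]=1
  eliminate (1,0): mult=-3, new row 1: (0, 3, 1); set L[1][0]=-3
  eliminate (2,0): mult=-4, new row 2: (0, 3, 0); set L[2][0]=-4
k=1: U[1][1]=3
  eliminate (2,1): mult=1, new row 2: (0, 0, -1); set L[2][1]=1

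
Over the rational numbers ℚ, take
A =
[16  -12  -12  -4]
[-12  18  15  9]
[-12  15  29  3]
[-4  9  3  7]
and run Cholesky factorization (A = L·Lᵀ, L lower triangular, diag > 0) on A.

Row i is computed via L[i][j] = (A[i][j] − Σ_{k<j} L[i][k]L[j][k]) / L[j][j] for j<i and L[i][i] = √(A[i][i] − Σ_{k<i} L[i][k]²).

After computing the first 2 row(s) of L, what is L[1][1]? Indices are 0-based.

L[1][1] = 3

Step 1: L[0][0] = √(16) = 4.
  L[1][0] = (-12) / L[0][0] = -3.
Step 2: L[1][1] = √(9) = 3.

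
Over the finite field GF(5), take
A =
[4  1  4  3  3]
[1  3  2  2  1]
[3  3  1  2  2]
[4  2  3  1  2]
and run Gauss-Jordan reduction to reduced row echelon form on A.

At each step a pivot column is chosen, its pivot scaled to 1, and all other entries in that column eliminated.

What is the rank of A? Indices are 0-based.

rank = 4

pivot(0,0)=4: scale R0 → (1, 4, 1, 2, 2)
  clear (1,0): R1 −= (1)R0 → (0, 4, 1, 0, 4)
  clear (2,0): R2 −= (3)R0 → (0, 1, 3, 1, 1)
  clear (3,0): R3 −= (4)R0 → (0, 1, 4, 3, 4)
pivot(1,1)=4: scale R1 → (0, 1, 4, 0, 1)
  clear (0,1): R0 −= (4)R1 → (1, 0, 0, 2, 3)
  clear (2,1): R2 −= (1)R1 → (0, 0, 4, 1, 0)
  clear (3,1): R3 −= (1)R1 → (0, 0, 0, 3, 3)
pivot(2,2)=4: scale R2 → (0, 0, 1, 4, 0)
  clear (1,2): R1 −= (4)R2 → (0, 1, 0, 4, 1)
pivot(3,3)=3: scale R3 → (0, 0, 0, 1, 1)
  clear (0,3): R0 −= (2)R3 → (1, 0, 0, 0, 1)
  clear (1,3): R1 −= (4)R3 → (0, 1, 0, 0, 2)
  clear (2,3): R2 −= (4)R3 → (0, 0, 1, 0, 1)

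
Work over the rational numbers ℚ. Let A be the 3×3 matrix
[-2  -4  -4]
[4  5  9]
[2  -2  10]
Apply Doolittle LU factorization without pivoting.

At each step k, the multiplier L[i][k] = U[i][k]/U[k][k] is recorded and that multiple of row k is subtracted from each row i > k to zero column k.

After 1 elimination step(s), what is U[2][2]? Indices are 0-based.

U[2][2] = 6

k=0: U[0][0]=-2
  eliminate (1,0): mult=-2, new row 1: (0, -3, 1); set L[1][0]=-2
  eliminate (2,0): mult=-1, new row 2: (0, -6, 6); set L[2][0]=-1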